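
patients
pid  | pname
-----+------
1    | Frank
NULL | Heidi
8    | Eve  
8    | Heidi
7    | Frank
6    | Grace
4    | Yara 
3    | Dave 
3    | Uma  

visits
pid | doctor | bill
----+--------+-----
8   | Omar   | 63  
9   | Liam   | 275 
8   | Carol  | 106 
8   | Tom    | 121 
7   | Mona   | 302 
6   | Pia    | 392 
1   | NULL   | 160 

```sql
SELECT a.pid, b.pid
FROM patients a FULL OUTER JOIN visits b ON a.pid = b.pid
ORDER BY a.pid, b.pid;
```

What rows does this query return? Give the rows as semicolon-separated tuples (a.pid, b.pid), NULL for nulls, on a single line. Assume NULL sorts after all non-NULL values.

(1, 1); (3, NULL); (3, NULL); (4, NULL); (6, 6); (7, 7); (8, 8); (8, 8); (8, 8); (8, 8); (8, 8); (8, 8); (NULL, 9); (NULL, NULL)

FULL OUTER JOIN keeps every row from both sides; unmatched rows get NULL for the other side's columns.
Matching on a.pid = b.pid. A NULL in a compared column never satisfies the condition.
- a (pid=1) pairs with 1 row(s) of b.
- a (pid=NULL) has no partner → padded with NULL.
- a (pid=8) pairs with 3 row(s) of b.
- a (pid=8) pairs with 3 row(s) of b.
- a (pid=7) pairs with 1 row(s) of b.
- a (pid=6) pairs with 1 row(s) of b.
- a (pid=4) has no partner → padded with NULL.
- a (pid=3) has no partner → padded with NULL.
- a (pid=3) has no partner → padded with NULL.
- 1 b row(s) had no a match → kept, a columns NULL.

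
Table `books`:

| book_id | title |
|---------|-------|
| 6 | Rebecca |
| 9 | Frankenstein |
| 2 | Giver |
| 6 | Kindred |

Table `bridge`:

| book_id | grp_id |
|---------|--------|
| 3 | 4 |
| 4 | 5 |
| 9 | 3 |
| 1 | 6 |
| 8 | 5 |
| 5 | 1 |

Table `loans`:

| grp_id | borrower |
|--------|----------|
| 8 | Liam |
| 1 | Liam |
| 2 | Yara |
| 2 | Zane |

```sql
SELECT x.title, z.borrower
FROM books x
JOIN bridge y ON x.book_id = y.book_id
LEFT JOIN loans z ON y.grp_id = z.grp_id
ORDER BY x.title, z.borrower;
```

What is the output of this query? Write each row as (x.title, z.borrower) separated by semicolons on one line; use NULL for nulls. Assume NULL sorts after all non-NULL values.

(Frankenstein, NULL)

Joins associate left-to-right: books INNER JOIN bridge on book_id gives 1 intermediate row(s).
Then LEFT JOIN `loans z` on grp_id: each of those 1 rows is kept; rows whose y.grp_id has no match in z get NULL for z's columns.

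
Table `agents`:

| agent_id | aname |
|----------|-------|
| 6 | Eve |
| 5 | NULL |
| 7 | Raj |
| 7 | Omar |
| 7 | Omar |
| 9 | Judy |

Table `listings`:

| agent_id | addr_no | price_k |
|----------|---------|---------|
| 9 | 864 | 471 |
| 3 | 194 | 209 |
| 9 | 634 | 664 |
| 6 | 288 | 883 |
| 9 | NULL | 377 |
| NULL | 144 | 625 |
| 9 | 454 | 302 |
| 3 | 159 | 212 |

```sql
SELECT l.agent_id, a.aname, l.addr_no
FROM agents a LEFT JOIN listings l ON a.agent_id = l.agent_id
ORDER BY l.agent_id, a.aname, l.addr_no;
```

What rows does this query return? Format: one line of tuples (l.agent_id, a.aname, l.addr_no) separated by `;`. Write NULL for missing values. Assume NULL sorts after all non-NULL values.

LEFT JOIN keeps every row from `agents`; unmatched rows get NULL for `listings`'s columns.
Matching on a.agent_id = l.agent_id. A NULL in a compared column never satisfies the condition.
Matched pairs: 5; unmatched a rows kept: 4.

(6, Eve, 288); (9, Judy, 454); (9, Judy, 634); (9, Judy, 864); (9, Judy, NULL); (NULL, Omar, NULL); (NULL, Omar, NULL); (NULL, Raj, NULL); (NULL, NULL, NULL)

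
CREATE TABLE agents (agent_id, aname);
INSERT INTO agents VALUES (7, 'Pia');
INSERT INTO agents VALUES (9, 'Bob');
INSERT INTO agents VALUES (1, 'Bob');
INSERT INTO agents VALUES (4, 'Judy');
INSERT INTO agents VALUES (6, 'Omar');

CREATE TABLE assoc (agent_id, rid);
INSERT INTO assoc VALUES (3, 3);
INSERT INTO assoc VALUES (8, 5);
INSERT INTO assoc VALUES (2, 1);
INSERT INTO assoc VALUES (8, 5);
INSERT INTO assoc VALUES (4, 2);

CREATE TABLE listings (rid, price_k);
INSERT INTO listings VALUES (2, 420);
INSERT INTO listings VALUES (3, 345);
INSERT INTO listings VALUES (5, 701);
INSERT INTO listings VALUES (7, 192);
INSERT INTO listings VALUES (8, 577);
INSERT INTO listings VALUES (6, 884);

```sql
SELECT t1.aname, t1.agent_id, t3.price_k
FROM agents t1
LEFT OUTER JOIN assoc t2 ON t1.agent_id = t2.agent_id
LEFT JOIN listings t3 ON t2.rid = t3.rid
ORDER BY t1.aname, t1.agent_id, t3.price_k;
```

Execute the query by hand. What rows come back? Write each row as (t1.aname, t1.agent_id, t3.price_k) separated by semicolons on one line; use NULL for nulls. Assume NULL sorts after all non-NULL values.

(Bob, 1, NULL); (Bob, 9, NULL); (Judy, 4, 420); (Omar, 6, NULL); (Pia, 7, NULL)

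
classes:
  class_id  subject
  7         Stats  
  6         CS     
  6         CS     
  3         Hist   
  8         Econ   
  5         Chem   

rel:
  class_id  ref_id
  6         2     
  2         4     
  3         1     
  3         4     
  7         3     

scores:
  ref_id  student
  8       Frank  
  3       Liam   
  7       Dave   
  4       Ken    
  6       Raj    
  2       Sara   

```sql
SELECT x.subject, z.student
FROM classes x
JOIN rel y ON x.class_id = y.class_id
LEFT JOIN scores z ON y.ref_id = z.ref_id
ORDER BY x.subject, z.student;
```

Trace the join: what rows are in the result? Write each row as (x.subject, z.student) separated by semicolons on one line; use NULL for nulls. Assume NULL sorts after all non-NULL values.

Step 1 — x INNER JOIN y on class_id → 5 row(s).
Then LEFT JOIN `scores z` on ref_id: each of those 5 rows is kept; rows whose y.ref_id has no match in z get NULL for z's columns.

(CS, Sara); (CS, Sara); (Hist, Ken); (Hist, NULL); (Stats, Liam)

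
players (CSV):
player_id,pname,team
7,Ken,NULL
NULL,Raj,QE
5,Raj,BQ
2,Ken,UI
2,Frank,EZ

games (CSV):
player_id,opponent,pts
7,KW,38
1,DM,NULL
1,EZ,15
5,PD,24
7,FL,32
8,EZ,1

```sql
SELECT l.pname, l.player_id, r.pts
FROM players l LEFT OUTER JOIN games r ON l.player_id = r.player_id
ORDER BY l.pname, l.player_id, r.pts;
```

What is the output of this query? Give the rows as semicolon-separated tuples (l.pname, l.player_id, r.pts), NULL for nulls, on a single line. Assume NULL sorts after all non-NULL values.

(Frank, 2, NULL); (Ken, 2, NULL); (Ken, 7, 32); (Ken, 7, 38); (Raj, 5, 24); (Raj, NULL, NULL)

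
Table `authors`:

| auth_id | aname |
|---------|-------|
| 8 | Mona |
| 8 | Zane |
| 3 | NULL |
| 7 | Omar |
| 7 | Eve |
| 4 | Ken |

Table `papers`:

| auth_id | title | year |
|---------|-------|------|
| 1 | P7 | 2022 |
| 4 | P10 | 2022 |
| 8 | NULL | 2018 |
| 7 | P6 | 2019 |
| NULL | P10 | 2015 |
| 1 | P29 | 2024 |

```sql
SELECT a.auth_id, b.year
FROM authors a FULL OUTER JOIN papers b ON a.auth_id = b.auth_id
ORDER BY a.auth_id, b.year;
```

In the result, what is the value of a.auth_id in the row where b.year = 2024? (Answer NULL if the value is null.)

NULL

FULL OUTER JOIN keeps every row from both sides; unmatched rows get NULL for the other side's columns.
Matching on a.auth_id = b.auth_id. A NULL in a compared column never satisfies the condition.
- a[0] auth_id=8 → 1 match(es) in b → 1 row(s).
- a[1] auth_id=8 → 1 match(es) in b → 1 row(s).
- a[2] auth_id=3 → no match; kept with NULLs on the b side.
- a[3] auth_id=7 → 1 match(es) in b → 1 row(s).
- a[4] auth_id=7 → 1 match(es) in b → 1 row(s).
- a[5] auth_id=4 → 1 match(es) in b → 1 row(s).
- 3 b row(s) had no a match → kept, a columns NULL.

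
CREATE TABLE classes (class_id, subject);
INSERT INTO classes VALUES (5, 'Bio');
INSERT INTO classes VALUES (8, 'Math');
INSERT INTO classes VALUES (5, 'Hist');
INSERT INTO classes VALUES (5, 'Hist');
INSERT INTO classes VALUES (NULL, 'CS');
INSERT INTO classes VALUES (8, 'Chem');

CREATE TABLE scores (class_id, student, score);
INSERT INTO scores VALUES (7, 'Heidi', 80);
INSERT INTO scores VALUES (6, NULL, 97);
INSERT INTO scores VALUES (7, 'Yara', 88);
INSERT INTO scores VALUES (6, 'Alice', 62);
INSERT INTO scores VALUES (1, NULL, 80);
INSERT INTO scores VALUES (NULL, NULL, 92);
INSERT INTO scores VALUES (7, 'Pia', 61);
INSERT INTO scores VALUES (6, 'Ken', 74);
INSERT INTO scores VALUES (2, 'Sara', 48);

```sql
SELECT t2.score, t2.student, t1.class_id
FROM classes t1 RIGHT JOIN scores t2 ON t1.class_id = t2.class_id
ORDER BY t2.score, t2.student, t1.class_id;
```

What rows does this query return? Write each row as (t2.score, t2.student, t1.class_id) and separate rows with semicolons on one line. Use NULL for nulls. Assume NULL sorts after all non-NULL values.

(48, Sara, NULL); (61, Pia, NULL); (62, Alice, NULL); (74, Ken, NULL); (80, Heidi, NULL); (80, NULL, NULL); (88, Yara, NULL); (92, NULL, NULL); (97, NULL, NULL)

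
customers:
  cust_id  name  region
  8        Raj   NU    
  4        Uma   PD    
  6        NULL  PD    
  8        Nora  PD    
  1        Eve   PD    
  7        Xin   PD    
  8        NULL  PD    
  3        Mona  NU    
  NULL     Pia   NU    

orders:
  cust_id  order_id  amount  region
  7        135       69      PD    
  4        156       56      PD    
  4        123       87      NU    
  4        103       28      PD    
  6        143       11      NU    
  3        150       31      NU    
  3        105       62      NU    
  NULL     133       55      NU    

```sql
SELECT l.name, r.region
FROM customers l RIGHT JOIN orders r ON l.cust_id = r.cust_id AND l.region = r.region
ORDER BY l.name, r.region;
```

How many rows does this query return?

8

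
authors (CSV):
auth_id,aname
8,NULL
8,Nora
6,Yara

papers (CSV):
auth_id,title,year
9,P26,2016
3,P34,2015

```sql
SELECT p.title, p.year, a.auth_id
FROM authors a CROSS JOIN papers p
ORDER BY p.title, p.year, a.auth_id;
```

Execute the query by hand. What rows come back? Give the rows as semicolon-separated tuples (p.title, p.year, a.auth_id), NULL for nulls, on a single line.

(P26, 2016, 6); (P26, 2016, 8); (P26, 2016, 8); (P34, 2015, 6); (P34, 2015, 8); (P34, 2015, 8)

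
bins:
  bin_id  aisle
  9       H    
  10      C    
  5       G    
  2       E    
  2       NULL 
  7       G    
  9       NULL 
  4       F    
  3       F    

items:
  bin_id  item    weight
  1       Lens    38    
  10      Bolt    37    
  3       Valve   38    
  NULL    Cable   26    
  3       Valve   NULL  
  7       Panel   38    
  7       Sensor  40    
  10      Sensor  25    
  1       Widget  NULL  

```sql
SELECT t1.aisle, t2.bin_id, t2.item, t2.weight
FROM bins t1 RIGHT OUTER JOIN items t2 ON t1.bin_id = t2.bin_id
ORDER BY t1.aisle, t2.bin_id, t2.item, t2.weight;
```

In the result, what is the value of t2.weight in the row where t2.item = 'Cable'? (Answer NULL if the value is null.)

RIGHT JOIN keeps every row from `items`; unmatched rows get NULL for `bins`'s columns.
Matching on t1.bin_id = t2.bin_id. A NULL in a compared column never satisfies the condition.
- t1[0] bin_id=9 → no match.
- t1[1] bin_id=10 → 2 match(es) in t2 → 2 row(s).
- t1[2] bin_id=5 → no match.
- t1[3] bin_id=2 → no match.
- t1[4] bin_id=2 → no match.
- t1[5] bin_id=7 → 2 match(es) in t2 → 2 row(s).
- t1[6] bin_id=9 → no match.
- t1[7] bin_id=4 → no match.
- t1[8] bin_id=3 → 2 match(es) in t2 → 2 row(s).
- 3 t2 row(s) had no t1 match → kept, t1 columns NULL.

26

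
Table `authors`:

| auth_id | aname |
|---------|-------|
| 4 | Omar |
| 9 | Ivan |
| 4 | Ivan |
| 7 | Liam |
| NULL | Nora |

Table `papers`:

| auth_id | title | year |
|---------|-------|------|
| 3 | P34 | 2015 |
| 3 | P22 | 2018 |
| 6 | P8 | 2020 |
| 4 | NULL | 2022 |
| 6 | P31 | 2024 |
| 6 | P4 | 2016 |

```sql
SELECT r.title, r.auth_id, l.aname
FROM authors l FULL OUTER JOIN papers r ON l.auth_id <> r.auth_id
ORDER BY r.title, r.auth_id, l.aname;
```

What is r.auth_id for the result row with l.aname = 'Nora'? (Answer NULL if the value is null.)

FULL OUTER JOIN keeps every row from both sides; unmatched rows get NULL for the other side's columns.
Matching on l.auth_id <> r.auth_id. A NULL in a compared column never satisfies the condition.
Matched pairs: 22; unmatched l rows kept: 1; unmatched r rows kept: 0.

NULL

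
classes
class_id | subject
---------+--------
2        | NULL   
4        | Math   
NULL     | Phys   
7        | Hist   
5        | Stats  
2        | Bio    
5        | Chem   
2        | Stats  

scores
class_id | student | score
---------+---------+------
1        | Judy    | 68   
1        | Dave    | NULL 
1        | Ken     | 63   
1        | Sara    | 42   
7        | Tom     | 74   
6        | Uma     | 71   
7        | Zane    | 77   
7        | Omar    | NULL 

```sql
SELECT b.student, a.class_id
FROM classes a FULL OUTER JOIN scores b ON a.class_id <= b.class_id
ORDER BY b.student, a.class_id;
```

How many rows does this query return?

32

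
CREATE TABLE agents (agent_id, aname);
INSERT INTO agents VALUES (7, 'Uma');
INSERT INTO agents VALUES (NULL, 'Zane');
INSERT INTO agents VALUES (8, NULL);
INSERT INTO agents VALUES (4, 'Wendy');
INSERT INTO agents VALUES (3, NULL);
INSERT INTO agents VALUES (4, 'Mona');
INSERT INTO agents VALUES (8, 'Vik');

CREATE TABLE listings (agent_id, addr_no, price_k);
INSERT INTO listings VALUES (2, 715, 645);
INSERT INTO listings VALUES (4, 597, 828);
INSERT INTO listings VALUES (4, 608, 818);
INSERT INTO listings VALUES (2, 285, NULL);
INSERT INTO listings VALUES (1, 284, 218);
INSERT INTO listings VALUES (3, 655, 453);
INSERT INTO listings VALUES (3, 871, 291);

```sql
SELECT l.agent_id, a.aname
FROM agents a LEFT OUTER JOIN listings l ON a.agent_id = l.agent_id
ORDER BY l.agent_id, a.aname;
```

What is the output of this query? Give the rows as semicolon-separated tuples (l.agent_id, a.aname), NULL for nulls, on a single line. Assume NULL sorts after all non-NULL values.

(3, NULL); (3, NULL); (4, Mona); (4, Mona); (4, Wendy); (4, Wendy); (NULL, Uma); (NULL, Vik); (NULL, Zane); (NULL, NULL)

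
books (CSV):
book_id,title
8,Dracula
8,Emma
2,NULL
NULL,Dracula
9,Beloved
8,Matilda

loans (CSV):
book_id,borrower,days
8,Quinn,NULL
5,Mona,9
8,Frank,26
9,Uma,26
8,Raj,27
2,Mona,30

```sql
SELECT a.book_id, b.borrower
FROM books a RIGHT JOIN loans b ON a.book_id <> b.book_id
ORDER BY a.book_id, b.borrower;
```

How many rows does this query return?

RIGHT JOIN keeps every row from `loans`; unmatched rows get NULL for `books`'s columns.
Matching on a.book_id <> b.book_id. A NULL in a compared column never satisfies the condition.
Matched pairs: 19; unmatched b rows kept: 0.
Total: 19 rows.

19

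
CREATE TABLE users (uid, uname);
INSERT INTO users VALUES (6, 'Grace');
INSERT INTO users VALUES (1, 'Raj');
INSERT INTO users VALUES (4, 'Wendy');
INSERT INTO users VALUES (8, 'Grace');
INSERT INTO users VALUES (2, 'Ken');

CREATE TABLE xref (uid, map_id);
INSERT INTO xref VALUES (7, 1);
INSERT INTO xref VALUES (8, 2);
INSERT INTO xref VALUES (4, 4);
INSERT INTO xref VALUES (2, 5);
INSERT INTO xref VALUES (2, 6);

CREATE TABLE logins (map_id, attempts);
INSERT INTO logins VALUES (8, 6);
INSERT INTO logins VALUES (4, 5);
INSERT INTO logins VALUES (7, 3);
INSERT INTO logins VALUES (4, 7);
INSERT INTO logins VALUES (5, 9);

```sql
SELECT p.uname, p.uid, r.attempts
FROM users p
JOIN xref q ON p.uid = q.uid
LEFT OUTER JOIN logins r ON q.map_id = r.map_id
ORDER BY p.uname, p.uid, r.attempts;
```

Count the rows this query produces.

Evaluate left to right. First `users p INNER JOIN xref q` on uid: 4 row(s).
Then LEFT JOIN `logins r` on map_id: each of those 4 rows is kept; rows whose q.map_id has no match in r get NULL for r's columns.
Result: 5 row(s).

5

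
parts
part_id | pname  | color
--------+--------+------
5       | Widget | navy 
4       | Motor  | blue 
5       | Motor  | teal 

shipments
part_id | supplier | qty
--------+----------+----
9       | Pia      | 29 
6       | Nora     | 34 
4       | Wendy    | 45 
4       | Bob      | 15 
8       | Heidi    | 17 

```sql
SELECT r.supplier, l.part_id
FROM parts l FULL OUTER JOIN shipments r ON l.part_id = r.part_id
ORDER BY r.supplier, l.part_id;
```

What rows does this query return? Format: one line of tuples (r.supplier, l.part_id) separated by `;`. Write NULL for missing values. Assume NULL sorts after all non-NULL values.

(Bob, 4); (Heidi, NULL); (Nora, NULL); (Pia, NULL); (Wendy, 4); (NULL, 5); (NULL, 5)

FULL OUTER JOIN keeps every row from both sides; unmatched rows get NULL for the other side's columns.
Matching on l.part_id = r.part_id.
- l (part_id=5) has no partner → padded with NULL.
- l (part_id=4) pairs with 2 row(s) of r.
- l (part_id=5) has no partner → padded with NULL.
- 3 row(s) from r found no l partner → padded with NULL.
After projecting and ordering:
r.supplier | l.part_id
Bob | 4
Heidi | NULL
Nora | NULL
Pia | NULL
Wendy | 4
NULL | 5
NULL | 5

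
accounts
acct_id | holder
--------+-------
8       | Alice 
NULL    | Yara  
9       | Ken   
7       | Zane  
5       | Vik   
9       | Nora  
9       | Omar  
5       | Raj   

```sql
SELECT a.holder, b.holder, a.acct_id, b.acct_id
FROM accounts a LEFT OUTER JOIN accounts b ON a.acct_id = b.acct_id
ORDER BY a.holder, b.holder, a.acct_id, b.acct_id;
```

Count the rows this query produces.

16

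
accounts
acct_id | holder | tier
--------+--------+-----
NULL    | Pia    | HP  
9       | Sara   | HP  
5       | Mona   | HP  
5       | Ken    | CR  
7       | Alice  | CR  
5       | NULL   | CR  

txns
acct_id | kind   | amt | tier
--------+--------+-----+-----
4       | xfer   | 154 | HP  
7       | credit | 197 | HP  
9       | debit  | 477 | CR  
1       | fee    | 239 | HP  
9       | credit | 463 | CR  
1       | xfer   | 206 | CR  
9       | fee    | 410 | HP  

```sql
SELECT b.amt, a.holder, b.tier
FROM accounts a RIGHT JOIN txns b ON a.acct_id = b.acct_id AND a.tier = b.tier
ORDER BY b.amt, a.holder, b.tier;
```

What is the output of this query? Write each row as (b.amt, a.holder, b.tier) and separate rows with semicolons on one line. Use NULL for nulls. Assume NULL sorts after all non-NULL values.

(154, NULL, HP); (197, NULL, HP); (206, NULL, CR); (239, NULL, HP); (410, Sara, HP); (463, NULL, CR); (477, NULL, CR)

RIGHT JOIN keeps every row from `txns`; unmatched rows get NULL for `accounts`'s columns.
Matching on a.acct_id = b.acct_id AND a.tier = b.tier. A NULL in a compared column never satisfies the condition.
Matched pairs: 1; unmatched b rows kept: 6.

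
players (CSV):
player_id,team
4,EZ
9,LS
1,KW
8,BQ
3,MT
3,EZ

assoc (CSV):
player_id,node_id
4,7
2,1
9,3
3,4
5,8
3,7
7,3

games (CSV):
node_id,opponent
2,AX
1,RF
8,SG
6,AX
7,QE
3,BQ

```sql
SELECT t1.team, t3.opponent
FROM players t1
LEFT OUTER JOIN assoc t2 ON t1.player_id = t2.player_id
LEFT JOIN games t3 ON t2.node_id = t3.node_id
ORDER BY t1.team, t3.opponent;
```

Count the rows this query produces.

8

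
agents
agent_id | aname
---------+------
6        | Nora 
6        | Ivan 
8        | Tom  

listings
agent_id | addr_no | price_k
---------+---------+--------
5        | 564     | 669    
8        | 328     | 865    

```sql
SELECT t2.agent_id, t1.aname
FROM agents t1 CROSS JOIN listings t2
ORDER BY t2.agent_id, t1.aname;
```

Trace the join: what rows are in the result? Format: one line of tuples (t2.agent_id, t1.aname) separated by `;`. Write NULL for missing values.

(5, Ivan); (5, Nora); (5, Tom); (8, Ivan); (8, Nora); (8, Tom)

CROSS JOIN pairs every row of `agents` with every row of `listings`: 3 × 2 = 6 rows.
After projecting and ordering:
t2.agent_id | t1.aname
5 | Ivan
5 | Nora
5 | Tom
8 | Ivan
8 | Nora
8 | Tom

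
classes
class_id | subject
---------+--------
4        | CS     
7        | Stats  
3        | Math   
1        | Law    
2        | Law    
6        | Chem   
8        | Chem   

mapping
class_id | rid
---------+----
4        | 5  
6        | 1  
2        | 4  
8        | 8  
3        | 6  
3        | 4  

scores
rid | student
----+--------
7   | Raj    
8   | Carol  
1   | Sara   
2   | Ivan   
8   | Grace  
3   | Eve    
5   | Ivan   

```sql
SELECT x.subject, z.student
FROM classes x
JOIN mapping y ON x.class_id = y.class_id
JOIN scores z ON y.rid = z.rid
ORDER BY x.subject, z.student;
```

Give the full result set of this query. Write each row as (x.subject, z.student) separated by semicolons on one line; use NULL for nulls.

(CS, Ivan); (Chem, Carol); (Chem, Grace); (Chem, Sara)

Evaluate left to right. First `classes x INNER JOIN mapping y` on class_id: 6 row(s).
Then INNER JOIN `scores z` on rid: keep only rows whose y.rid appears in z.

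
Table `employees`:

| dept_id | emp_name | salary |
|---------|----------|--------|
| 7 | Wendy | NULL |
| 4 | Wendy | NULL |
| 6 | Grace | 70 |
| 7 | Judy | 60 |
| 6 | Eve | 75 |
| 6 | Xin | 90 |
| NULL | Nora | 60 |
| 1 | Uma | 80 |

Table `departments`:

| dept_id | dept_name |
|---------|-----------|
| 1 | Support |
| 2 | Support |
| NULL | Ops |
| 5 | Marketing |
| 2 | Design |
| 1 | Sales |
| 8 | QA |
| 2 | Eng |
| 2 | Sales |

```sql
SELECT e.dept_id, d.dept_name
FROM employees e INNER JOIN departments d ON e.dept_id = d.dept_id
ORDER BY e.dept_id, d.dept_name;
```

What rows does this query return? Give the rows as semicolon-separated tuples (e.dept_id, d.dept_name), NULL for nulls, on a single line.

INNER JOIN keeps only pairs where the ON condition holds.
Matching on e.dept_id = d.dept_id. A NULL in a compared column never satisfies the condition.
Matched pairs: 2.

(1, Sales); (1, Support)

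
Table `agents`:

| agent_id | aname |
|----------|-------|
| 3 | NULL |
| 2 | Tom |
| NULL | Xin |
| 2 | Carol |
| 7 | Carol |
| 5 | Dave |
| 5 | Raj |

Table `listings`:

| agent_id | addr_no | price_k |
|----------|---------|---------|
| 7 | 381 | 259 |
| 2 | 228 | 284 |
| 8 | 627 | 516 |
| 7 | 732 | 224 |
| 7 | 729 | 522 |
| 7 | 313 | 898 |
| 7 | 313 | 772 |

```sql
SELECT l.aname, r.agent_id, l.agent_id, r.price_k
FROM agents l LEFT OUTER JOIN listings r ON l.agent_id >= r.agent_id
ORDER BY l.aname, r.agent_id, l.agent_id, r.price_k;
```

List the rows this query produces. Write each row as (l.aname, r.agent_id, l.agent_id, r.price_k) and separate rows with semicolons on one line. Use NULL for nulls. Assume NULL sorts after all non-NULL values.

LEFT JOIN keeps every row from `agents`; unmatched rows get NULL for `listings`'s columns.
Matching on l.agent_id >= r.agent_id. A NULL in a compared column never satisfies the condition.
- l row (agent_id=3): matches 1 r row(s) → 1 output row(s).
- l row (agent_id=2): matches 1 r row(s) → 1 output row(s).
- l row (agent_id=NULL): no match → kept, r columns NULL.
- l row (agent_id=2): matches 1 r row(s) → 1 output row(s).
- l row (agent_id=7): matches 6 r row(s) → 6 output row(s).
- l row (agent_id=5): matches 1 r row(s) → 1 output row(s).
- l row (agent_id=5): matches 1 r row(s) → 1 output row(s).

(Carol, 2, 2, 284); (Carol, 2, 7, 284); (Carol, 7, 7, 224); (Carol, 7, 7, 259); (Carol, 7, 7, 522); (Carol, 7, 7, 772); (Carol, 7, 7, 898); (Dave, 2, 5, 284); (Raj, 2, 5, 284); (Tom, 2, 2, 284); (Xin, NULL, NULL, NULL); (NULL, 2, 3, 284)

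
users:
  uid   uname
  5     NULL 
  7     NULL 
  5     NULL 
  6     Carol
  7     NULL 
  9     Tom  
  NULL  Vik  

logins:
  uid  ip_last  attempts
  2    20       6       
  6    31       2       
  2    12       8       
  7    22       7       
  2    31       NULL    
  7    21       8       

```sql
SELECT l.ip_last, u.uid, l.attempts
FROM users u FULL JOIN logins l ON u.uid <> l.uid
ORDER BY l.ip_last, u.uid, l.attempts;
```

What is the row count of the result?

32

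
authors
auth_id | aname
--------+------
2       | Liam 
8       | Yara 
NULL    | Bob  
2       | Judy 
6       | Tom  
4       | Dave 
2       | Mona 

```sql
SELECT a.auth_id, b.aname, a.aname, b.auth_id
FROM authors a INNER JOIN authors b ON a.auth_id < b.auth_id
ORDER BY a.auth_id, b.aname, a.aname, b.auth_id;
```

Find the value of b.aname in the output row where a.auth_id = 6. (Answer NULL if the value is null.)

INNER JOIN keeps only pairs where the ON condition holds.
Matching on a.auth_id < b.auth_id. A NULL in a compared column never satisfies the condition.
- a[0] auth_id=2 → 3 match(es) in b → 3 row(s).
- a[1] auth_id=8 → no match; dropped.
- a[2] auth_id=NULL → no match; dropped.
- a[3] auth_id=2 → 3 match(es) in b → 3 row(s).
- a[4] auth_id=6 → 1 match(es) in b → 1 row(s).
- a[5] auth_id=4 → 2 match(es) in b → 2 row(s).
- a[6] auth_id=2 → 3 match(es) in b → 3 row(s).

Yara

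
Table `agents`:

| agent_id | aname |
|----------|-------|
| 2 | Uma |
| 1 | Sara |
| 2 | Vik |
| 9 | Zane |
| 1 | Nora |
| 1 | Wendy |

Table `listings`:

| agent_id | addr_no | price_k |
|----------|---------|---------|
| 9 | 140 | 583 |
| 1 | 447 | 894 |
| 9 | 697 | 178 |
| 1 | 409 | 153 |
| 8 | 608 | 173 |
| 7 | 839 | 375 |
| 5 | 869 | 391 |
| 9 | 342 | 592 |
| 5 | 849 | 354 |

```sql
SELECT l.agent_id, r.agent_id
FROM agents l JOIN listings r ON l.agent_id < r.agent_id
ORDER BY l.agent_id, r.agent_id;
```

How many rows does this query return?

35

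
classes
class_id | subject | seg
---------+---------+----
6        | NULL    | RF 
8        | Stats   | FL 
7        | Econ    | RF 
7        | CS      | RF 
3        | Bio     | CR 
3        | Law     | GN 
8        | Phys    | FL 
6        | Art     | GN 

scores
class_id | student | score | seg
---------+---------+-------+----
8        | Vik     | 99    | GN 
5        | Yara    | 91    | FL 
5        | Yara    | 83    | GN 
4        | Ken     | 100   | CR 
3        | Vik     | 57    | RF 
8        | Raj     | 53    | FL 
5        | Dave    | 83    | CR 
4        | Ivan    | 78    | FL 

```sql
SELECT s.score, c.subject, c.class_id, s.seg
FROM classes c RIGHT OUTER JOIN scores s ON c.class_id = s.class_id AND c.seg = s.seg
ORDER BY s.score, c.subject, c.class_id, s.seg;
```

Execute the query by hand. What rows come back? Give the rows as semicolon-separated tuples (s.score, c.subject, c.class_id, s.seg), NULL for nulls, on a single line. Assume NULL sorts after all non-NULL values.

(53, Phys, 8, FL); (53, Stats, 8, FL); (57, NULL, NULL, RF); (78, NULL, NULL, FL); (83, NULL, NULL, CR); (83, NULL, NULL, GN); (91, NULL, NULL, FL); (99, NULL, NULL, GN); (100, NULL, NULL, CR)

RIGHT JOIN keeps every row from `scores`; unmatched rows get NULL for `classes`'s columns.
Matching on c.class_id = s.class_id AND c.seg = s.seg.
- c (class_id=6, seg=RF) has no partner in s.
- c (class_id=8, seg=FL) pairs with 1 row(s) of s.
- c (class_id=7, seg=RF) has no partner in s.
- c (class_id=7, seg=RF) has no partner in s.
- c (class_id=3, seg=CR) has no partner in s.
- c (class_id=3, seg=GN) has no partner in s.
- c (class_id=8, seg=FL) pairs with 1 row(s) of s.
- c (class_id=6, seg=GN) has no partner in s.
- 7 s row(s) had no c match → kept, c columns NULL.
After projecting and ordering:
s.score | c.subject | c.class_id | s.seg
53 | Phys | 8 | FL
53 | Stats | 8 | FL
57 | NULL | NULL | RF
78 | NULL | NULL | FL
83 | NULL | NULL | CR
83 | NULL | NULL | GN
91 | NULL | NULL | FL
99 | NULL | NULL | GN
100 | NULL | NULL | CR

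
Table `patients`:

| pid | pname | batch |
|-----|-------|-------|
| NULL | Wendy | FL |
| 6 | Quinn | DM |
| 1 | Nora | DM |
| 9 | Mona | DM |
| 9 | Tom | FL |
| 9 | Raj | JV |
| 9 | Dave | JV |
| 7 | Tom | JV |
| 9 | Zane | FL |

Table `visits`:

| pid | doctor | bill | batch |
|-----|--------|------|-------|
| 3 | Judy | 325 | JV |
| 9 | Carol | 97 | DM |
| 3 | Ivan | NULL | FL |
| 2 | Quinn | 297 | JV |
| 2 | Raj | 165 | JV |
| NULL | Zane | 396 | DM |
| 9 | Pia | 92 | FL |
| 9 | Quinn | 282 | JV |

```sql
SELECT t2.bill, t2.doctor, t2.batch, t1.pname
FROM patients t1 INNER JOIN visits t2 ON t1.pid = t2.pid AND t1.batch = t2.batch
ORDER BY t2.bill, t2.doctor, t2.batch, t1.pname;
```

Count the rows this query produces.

5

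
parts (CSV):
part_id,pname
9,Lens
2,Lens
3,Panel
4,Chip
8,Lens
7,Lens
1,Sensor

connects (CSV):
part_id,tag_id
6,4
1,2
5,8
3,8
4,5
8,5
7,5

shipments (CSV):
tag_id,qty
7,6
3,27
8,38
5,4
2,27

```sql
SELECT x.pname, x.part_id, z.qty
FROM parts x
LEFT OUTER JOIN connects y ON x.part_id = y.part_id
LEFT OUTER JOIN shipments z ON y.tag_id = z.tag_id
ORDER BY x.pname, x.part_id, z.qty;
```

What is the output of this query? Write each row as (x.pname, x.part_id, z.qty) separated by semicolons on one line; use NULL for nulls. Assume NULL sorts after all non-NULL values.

(Chip, 4, 4); (Lens, 2, NULL); (Lens, 7, 4); (Lens, 8, 4); (Lens, 9, NULL); (Panel, 3, 38); (Sensor, 1, 27)

Step 1 — x LEFT JOIN y on part_id → 7 row(s).
Then LEFT JOIN `shipments z` on tag_id: each of those 7 rows is kept; rows whose y.tag_id has no match in z get NULL for z's columns.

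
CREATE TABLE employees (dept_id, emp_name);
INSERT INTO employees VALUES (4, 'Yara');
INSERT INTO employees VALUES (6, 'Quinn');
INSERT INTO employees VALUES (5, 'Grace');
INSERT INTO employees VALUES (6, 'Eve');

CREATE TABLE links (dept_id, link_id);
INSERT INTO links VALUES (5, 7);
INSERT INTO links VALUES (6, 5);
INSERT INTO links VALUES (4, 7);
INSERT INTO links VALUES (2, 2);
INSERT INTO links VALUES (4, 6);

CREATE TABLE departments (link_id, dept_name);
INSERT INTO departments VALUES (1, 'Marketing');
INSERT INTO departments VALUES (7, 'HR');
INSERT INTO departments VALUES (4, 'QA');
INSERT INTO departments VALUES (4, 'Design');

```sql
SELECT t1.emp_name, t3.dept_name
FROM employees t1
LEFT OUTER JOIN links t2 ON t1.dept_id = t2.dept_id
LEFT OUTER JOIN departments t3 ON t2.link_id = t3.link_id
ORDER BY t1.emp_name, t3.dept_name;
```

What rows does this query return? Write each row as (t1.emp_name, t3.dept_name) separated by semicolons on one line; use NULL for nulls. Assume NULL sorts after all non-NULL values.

Evaluate left to right. First `employees t1 LEFT JOIN links t2` on dept_id: 5 row(s).
Then LEFT JOIN `departments t3` on link_id: each of those 5 rows is kept; rows whose t2.link_id has no match in t3 get NULL for t3's columns.

(Eve, NULL); (Grace, HR); (Quinn, NULL); (Yara, HR); (Yara, NULL)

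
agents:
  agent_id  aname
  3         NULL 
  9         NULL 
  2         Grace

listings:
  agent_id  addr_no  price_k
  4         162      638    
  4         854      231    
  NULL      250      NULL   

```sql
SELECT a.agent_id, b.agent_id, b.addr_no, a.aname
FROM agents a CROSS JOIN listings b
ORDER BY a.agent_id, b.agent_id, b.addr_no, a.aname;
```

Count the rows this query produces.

CROSS JOIN pairs every row of `agents` with every row of `listings`: 3 × 3 = 9 rows.

9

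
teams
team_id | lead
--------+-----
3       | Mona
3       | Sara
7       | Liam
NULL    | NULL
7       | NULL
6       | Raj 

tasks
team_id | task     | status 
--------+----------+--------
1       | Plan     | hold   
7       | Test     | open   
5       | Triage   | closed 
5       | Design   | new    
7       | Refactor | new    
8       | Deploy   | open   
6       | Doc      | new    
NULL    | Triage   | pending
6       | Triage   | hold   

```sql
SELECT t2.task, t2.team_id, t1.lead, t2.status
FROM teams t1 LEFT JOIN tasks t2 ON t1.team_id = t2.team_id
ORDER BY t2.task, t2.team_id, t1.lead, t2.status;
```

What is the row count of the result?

LEFT JOIN keeps every row from `teams`; unmatched rows get NULL for `tasks`'s columns.
Matching on t1.team_id = t2.team_id. A NULL in a compared column never satisfies the condition.
- t1 row (team_id=3): no match → kept, t2 columns NULL.
- t1 row (team_id=3): no match → kept, t2 columns NULL.
- t1 row (team_id=7): matches 2 t2 row(s) → 2 output row(s).
- t1 row (team_id=NULL): no match → kept, t2 columns NULL.
- t1 row (team_id=7): matches 2 t2 row(s) → 2 output row(s).
- t1 row (team_id=6): matches 2 t2 row(s) → 2 output row(s).
Total: 6 matched + 3 padded = 9 rows.

9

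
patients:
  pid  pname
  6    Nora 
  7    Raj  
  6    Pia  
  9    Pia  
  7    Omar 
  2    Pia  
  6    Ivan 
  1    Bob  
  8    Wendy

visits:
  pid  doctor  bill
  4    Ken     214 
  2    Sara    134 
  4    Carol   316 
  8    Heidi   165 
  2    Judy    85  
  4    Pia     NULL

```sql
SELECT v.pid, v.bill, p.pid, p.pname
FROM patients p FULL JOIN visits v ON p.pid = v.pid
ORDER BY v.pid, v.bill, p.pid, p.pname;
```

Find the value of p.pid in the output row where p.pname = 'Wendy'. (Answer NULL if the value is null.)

FULL OUTER JOIN keeps every row from both sides; unmatched rows get NULL for the other side's columns.
Matching on p.pid = v.pid.
- p row (pid=6): no match → kept, v columns NULL.
- p row (pid=7): no match → kept, v columns NULL.
- p row (pid=6): no match → kept, v columns NULL.
- p row (pid=9): no match → kept, v columns NULL.
- p row (pid=7): no match → kept, v columns NULL.
- p row (pid=2): matches 2 v row(s) → 2 output row(s).
- p row (pid=6): no match → kept, v columns NULL.
- p row (pid=1): no match → kept, v columns NULL.
- p row (pid=8): matches 1 v row(s) → 1 output row(s).
- 3 row(s) from v found no p partner → padded with NULL.

8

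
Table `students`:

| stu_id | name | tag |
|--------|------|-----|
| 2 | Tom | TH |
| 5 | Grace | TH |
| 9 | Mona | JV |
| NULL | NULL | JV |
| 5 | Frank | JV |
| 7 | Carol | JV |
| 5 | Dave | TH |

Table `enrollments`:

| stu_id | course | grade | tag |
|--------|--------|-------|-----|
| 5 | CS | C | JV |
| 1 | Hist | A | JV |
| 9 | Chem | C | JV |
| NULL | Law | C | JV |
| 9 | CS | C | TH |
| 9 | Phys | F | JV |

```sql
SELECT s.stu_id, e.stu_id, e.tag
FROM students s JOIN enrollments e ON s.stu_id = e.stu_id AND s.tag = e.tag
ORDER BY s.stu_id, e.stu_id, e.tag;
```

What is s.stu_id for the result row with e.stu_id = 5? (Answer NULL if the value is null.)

5

INNER JOIN keeps only pairs where the ON condition holds.
Matching on s.stu_id = e.stu_id AND s.tag = e.tag. A NULL in a compared column never satisfies the condition.
- stu_id=2, tag=TH: no matching e row, dropped.
- stu_id=5, tag=TH: no matching e row, dropped.
- stu_id=9, tag=JV: 2 matching e row(s), so 2 row(s) emitted.
- stu_id=NULL, tag=JV: no matching e row, dropped.
- stu_id=5, tag=JV: 1 matching e row(s), so 1 row(s) emitted.
- stu_id=7, tag=JV: no matching e row, dropped.
- stu_id=5, tag=TH: no matching e row, dropped.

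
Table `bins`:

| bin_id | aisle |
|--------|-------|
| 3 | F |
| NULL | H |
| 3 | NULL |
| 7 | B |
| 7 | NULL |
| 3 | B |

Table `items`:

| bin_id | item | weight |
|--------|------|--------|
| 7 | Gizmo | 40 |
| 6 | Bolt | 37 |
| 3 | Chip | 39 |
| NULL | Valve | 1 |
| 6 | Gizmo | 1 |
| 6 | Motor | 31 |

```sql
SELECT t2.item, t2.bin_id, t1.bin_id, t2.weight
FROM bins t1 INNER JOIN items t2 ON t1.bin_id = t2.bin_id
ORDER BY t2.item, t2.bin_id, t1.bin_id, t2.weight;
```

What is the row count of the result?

INNER JOIN keeps only pairs where the ON condition holds.
Matching on t1.bin_id = t2.bin_id. A NULL in a compared column never satisfies the condition.
- bin_id=3: 1 matching t2 row(s), so 1 row(s) emitted.
- bin_id=NULL: no matching t2 row, dropped.
- bin_id=3: 1 matching t2 row(s), so 1 row(s) emitted.
- bin_id=7: 1 matching t2 row(s), so 1 row(s) emitted.
- bin_id=7: 1 matching t2 row(s), so 1 row(s) emitted.
- bin_id=3: 1 matching t2 row(s), so 1 row(s) emitted.
Total: 5 rows.

5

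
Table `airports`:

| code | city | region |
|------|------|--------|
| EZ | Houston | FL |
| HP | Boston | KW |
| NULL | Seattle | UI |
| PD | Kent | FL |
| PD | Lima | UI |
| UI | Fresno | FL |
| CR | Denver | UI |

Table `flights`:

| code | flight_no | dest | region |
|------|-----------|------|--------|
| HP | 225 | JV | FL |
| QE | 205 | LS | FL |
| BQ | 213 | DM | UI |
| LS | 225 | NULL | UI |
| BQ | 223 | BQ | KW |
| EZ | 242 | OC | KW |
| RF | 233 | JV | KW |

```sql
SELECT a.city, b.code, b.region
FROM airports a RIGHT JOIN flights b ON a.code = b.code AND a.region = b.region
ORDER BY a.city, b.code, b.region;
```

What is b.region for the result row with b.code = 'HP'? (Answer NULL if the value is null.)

FL

RIGHT JOIN keeps every row from `flights`; unmatched rows get NULL for `airports`'s columns.
Matching on a.code = b.code AND a.region = b.region. A NULL in a compared column never satisfies the condition.
Matched pairs: 0; unmatched b rows kept: 7.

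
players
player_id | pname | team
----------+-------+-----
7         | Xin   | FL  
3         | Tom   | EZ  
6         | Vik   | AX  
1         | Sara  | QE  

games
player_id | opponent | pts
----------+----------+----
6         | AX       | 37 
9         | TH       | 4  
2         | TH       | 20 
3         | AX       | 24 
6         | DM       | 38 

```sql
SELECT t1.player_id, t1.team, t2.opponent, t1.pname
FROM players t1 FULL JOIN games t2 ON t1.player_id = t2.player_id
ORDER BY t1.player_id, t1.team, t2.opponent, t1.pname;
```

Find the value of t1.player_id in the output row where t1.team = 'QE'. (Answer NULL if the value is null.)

1

FULL OUTER JOIN keeps every row from both sides; unmatched rows get NULL for the other side's columns.
Matching on t1.player_id = t2.player_id.
- player_id=7: no t2 row matches, row kept with t2 columns NULL.
- player_id=3: 1 matching t2 row(s), so 1 row(s) emitted.
- player_id=6: 2 matching t2 row(s), so 2 row(s) emitted.
- player_id=1: no t2 row matches, row kept with t2 columns NULL.
- plus 2 unmatched t2 row(s), each kept with NULL t1 columns.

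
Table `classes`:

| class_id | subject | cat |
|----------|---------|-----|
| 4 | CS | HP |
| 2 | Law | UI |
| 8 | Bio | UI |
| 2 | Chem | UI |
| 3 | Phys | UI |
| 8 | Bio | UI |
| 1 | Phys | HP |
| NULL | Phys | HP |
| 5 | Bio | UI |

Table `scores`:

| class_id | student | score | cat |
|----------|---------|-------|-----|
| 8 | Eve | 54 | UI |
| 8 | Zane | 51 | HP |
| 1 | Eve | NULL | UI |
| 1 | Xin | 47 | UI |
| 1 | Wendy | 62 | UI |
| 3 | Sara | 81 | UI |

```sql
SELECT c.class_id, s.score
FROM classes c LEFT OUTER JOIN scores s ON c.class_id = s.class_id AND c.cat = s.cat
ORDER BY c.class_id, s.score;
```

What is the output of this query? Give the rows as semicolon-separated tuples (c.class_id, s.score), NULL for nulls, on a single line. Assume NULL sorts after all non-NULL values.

(1, NULL); (2, NULL); (2, NULL); (3, 81); (4, NULL); (5, NULL); (8, 54); (8, 54); (NULL, NULL)

LEFT JOIN keeps every row from `classes`; unmatched rows get NULL for `scores`'s columns.
Matching on c.class_id = s.class_id AND c.cat = s.cat. A NULL in a compared column never satisfies the condition.
- c[0] class_id=4, cat=HP → no match; kept with NULLs on the s side.
- c[1] class_id=2, cat=UI → no match; kept with NULLs on the s side.
- c[2] class_id=8, cat=UI → 1 match(es) in s → 1 row(s).
- c[3] class_id=2, cat=UI → no match; kept with NULLs on the s side.
- c[4] class_id=3, cat=UI → 1 match(es) in s → 1 row(s).
- c[5] class_id=8, cat=UI → 1 match(es) in s → 1 row(s).
- c[6] class_id=1, cat=HP → no match; kept with NULLs on the s side.
- c[7] class_id=NULL, cat=HP → no match; kept with NULLs on the s side.
- c[8] class_id=5, cat=UI → no match; kept with NULLs on the s side.
After projecting and ordering:
c.class_id | s.score
1 | NULL
2 | NULL
2 | NULL
3 | 81
4 | NULL
5 | NULL
8 | 54
8 | 54
NULL | NULL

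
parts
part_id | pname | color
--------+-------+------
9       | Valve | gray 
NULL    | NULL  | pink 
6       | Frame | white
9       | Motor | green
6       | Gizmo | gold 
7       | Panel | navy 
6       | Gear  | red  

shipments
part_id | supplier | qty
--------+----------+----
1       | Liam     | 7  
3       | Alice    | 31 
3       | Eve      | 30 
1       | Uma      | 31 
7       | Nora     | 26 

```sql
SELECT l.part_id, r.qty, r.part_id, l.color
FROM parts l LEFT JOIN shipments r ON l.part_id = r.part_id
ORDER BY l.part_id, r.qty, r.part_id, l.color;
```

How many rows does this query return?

7

LEFT JOIN keeps every row from `parts`; unmatched rows get NULL for `shipments`'s columns.
Matching on l.part_id = r.part_id. A NULL in a compared column never satisfies the condition.
- part_id=9: no r row matches, row kept with r columns NULL.
- part_id=NULL: no r row matches, row kept with r columns NULL.
- part_id=6: no r row matches, row kept with r columns NULL.
- part_id=9: no r row matches, row kept with r columns NULL.
- part_id=6: no r row matches, row kept with r columns NULL.
- part_id=7: 1 matching r row(s), so 1 row(s) emitted.
- part_id=6: no r row matches, row kept with r columns NULL.
Total: 1 matched + 6 padded = 7 rows.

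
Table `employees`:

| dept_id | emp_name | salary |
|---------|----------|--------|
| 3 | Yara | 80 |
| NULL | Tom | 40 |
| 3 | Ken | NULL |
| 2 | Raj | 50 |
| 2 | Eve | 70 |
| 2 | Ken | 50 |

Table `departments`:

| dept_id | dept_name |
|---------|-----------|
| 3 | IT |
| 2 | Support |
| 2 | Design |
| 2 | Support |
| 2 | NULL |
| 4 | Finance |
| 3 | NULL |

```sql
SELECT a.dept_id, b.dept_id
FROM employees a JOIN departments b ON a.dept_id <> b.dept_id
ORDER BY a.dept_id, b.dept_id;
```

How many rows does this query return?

INNER JOIN keeps only pairs where the ON condition holds.
Matching on a.dept_id <> b.dept_id. A NULL in a compared column never satisfies the condition.
Matched pairs: 19.
Total: 19 rows.

19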